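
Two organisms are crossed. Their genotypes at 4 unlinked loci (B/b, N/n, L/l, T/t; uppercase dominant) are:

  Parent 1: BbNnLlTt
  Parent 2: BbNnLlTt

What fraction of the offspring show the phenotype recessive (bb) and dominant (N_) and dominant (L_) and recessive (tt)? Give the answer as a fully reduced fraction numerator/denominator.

P(bb N_ L_ tt) = 9/256

BbNnLlTt gametes: BNLT×1, BNLt×1, BNlT×1, BNlt×1, BnLT×1, BnLt×1, BnlT×1, Bnlt×1, bNLT×1, bNLt×1, bNlT×1, bNlt×1, bnLT×1, bnLt×1, bnlT×1, bnlt×1
BbNnLlTt gametes: BNLT×1, BNLt×1, BNlT×1, BNlt×1, BnLT×1, BnLt×1, BnlT×1, Bnlt×1, bNLT×1, bNLt×1, bNlT×1, bNlt×1, bnLT×1, bnLt×1, bnlT×1, bnlt×1
BbNnLlTt×BbNnLlTt grid (16·16=256): BBNNLLTT=1 BBNNLLTt=2 BBNNLLtt=1 BBNNLlTT=2 BBNNLlTt=4 BBNNLltt=2 BBNNllTT=1 BBNNllTt=2 BBNNlltt=1 BBNnLLTT=2 BBNnLLTt=4 BBNnLLtt=2 BBNnLlTT=4 BBNnLlTt=8 BBNnLltt=4 BBNnllTT=2 BBNnllTt=4 BBNnlltt=2 BBnnLLTT=1 BBnnLLTt=2 BBnnLLtt=1 BBnnLlTT=2 BBnnLlTt=4 BBnnLltt=2 BBnnllTT=1 BBnnllTt=2 BBnnlltt=1 BbNNLLTT=2 BbNNLLTt=4 BbNNLLtt=2 BbNNLlTT=4 BbNNLlTt=8 BbNNLltt=4 BbNNllTT=2 BbNNllTt=4 BbNNlltt=2 BbNnLLTT=4 BbNnLLTt=8 BbNnLLtt=4 BbNnLlTT=8 BbNnLlTt=16 BbNnLltt=8 BbNnllTT=4 BbNnllTt=8 BbNnlltt=4 BbnnLLTT=2 BbnnLLTt=4 BbnnLLtt=2 BbnnLlTT=4 BbnnLlTt=8 BbnnLltt=4 BbnnllTT=2 BbnnllTt=4 Bbnnlltt=2 bbNNLLTT=1 bbNNLLTt=2 bbNNLLtt=1 bbNNLlTT=2 bbNNLlTt=4 bbNNLltt=2 bbNNllTT=1 bbNNllTt=2 bbNNlltt=1 bbNnLLTT=2 bbNnLLTt=4 bbNnLLtt=2 bbNnLlTT=4 bbNnLlTt=8 bbNnLltt=4 bbNnllTT=2 bbNnllTt=4 bbNnlltt=2 bbnnLLTT=1 bbnnLLTt=2 bbnnLLtt=1 bbnnLlTT=2 bbnnLlTt=4 bbnnLltt=2 bbnnllTT=1 bbnnllTt=2 bbnnlltt=1
bb N_ L_ tt hits 9/256; gcd=1; 9÷1/256÷1 = 9/256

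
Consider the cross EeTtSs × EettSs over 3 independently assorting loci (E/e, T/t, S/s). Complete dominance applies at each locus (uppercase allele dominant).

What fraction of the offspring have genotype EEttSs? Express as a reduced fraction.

EeTtSs gametes: ETS×1, ETs×1, EtS×1, Ets×1, eTS×1, eTs×1, etS×1, ets×1
EettSs gametes: EtS×2, Ets×2, etS×2, ets×2
EeTtSs×EettSs grid (8·8=64): EETtSS=2 EETtSs=4 EETtss=2 EEttSS=2 EEttSs=4 EEttss=2 EeTtSS=4 EeTtSs=8 EeTtss=4 EettSS=4 EettSs=8 Eettss=4 eeTtSS=2 eeTtSs=4 eeTtss=2 eettSS=2 eettSs=4 eettss=2
EEttSs hits 4/64; gcd=4; 4÷4/64÷4 = 1/16

P(EEttSs) = 1/16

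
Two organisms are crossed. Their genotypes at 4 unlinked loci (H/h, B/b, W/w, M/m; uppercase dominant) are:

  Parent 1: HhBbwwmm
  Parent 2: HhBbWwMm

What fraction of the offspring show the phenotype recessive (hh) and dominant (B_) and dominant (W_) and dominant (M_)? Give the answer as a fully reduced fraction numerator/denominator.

HhBbwwmm gametes: HBwm×4, Hbwm×4, hBwm×4, hbwm×4
HhBbWwMm gametes: HBWM×1, HBWm×1, HBwM×1, HBwm×1, HbWM×1, HbWm×1, HbwM×1, Hbwm×1, hBWM×1, hBWm×1, hBwM×1, hBwm×1, hbWM×1, hbWm×1, hbwM×1, hbwm×1
HhBbwwmm×HhBbWwMm grid (16·16=256): HHBBWwMm=4 HHBBWwmm=4 HHBBwwMm=4 HHBBwwmm=4 HHBbWwMm=8 HHBbWwmm=8 HHBbwwMm=8 HHBbwwmm=8 HHbbWwMm=4 HHbbWwmm=4 HHbbwwMm=4 HHbbwwmm=4 HhBBWwMm=8 HhBBWwmm=8 HhBBwwMm=8 HhBBwwmm=8 HhBbWwMm=16 HhBbWwmm=16 HhBbwwMm=16 HhBbwwmm=16 HhbbWwMm=8 HhbbWwmm=8 HhbbwwMm=8 Hhbbwwmm=8 hhBBWwMm=4 hhBBWwmm=4 hhBBwwMm=4 hhBBwwmm=4 hhBbWwMm=8 hhBbWwmm=8 hhBbwwMm=8 hhBbwwmm=8 hhbbWwMm=4 hhbbWwmm=4 hhbbwwMm=4 hhbbwwmm=4
hh B_ W_ M_ hits 12/256; gcd=4; 12÷4/256÷4 = 3/64

P(hh B_ W_ M_) = 3/64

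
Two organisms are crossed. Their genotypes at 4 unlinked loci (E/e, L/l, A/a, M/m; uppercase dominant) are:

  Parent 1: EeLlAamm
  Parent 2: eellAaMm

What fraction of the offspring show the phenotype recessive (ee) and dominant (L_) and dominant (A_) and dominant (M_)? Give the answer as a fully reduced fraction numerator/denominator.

P(ee L_ A_ M_) = 3/32

EeLlAamm gametes: ELAm×2, ELam×2, ElAm×2, Elam×2, eLAm×2, eLam×2, elAm×2, elam×2
eellAaMm gametes: elAM×4, elAm×4, elaM×4, elam×4
EeLlAamm×eellAaMm grid (16·16=256): EeLlAAMm=8 EeLlAAmm=8 EeLlAaMm=16 EeLlAamm=16 EeLlaaMm=8 EeLlaamm=8 EellAAMm=8 EellAAmm=8 EellAaMm=16 EellAamm=16 EellaaMm=8 Eellaamm=8 eeLlAAMm=8 eeLlAAmm=8 eeLlAaMm=16 eeLlAamm=16 eeLlaaMm=8 eeLlaamm=8 eellAAMm=8 eellAAmm=8 eellAaMm=16 eellAamm=16 eellaaMm=8 eellaamm=8
ee L_ A_ M_ hits 24/256; gcd=8; 24÷8/256÷8 = 3/32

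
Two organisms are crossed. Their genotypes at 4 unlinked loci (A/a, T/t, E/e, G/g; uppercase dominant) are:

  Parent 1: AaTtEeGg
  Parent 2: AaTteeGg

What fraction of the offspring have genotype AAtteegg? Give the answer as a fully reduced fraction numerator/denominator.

AaTtEeGg gametes: ATEG×1, ATEg×1, ATeG×1, ATeg×1, AtEG×1, AtEg×1, AteG×1, Ateg×1, aTEG×1, aTEg×1, aTeG×1, aTeg×1, atEG×1, atEg×1, ateG×1, ateg×1
AaTteeGg gametes: ATeG×2, ATeg×2, AteG×2, Ateg×2, aTeG×2, aTeg×2, ateG×2, ateg×2
AaTtEeGg×AaTteeGg grid (16·16=256): AATTEeGG=2 AATTEeGg=4 AATTEegg=2 AATTeeGG=2 AATTeeGg=4 AATTeegg=2 AATtEeGG=4 AATtEeGg=8 AATtEegg=4 AATteeGG=4 AATteeGg=8 AATteegg=4 AAttEeGG=2 AAttEeGg=4 AAttEegg=2 AAtteeGG=2 AAtteeGg=4 AAtteegg=2 AaTTEeGG=4 AaTTEeGg=8 AaTTEegg=4 AaTTeeGG=4 AaTTeeGg=8 AaTTeegg=4 AaTtEeGG=8 AaTtEeGg=16 AaTtEegg=8 AaTteeGG=8 AaTteeGg=16 AaTteegg=8 AattEeGG=4 AattEeGg=8 AattEegg=4 AatteeGG=4 AatteeGg=8 Aatteegg=4 aaTTEeGG=2 aaTTEeGg=4 aaTTEegg=2 aaTTeeGG=2 aaTTeeGg=4 aaTTeegg=2 aaTtEeGG=4 aaTtEeGg=8 aaTtEegg=4 aaTteeGG=4 aaTteeGg=8 aaTteegg=4 aattEeGG=2 aattEeGg=4 aattEegg=2 aatteeGG=2 aatteeGg=4 aatteegg=2
AAtteegg hits 2/256; gcd=2; 2÷2/256÷2 = 1/128

P(AAtteegg) = 1/128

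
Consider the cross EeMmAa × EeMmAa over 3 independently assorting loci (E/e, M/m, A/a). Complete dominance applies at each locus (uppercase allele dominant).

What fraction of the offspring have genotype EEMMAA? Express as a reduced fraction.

EeMmAa gametes: EMA×1, EMa×1, EmA×1, Ema×1, eMA×1, eMa×1, emA×1, ema×1
EeMmAa gametes: EMA×1, EMa×1, EmA×1, Ema×1, eMA×1, eMa×1, emA×1, ema×1
EeMmAa×EeMmAa grid (8·8=64): EEMMAA=1 EEMMAa=2 EEMMaa=1 EEMmAA=2 EEMmAa=4 EEMmaa=2 EEmmAA=1 EEmmAa=2 EEmmaa=1 EeMMAA=2 EeMMAa=4 EeMMaa=2 EeMmAA=4 EeMmAa=8 EeMmaa=4 EemmAA=2 EemmAa=4 Eemmaa=2 eeMMAA=1 eeMMAa=2 eeMMaa=1 eeMmAA=2 eeMmAa=4 eeMmaa=2 eemmAA=1 eemmAa=2 eemmaa=1
EEMMAA hits 1/64; gcd=1; 1÷1/64÷1 = 1/64

P(EEMMAA) = 1/64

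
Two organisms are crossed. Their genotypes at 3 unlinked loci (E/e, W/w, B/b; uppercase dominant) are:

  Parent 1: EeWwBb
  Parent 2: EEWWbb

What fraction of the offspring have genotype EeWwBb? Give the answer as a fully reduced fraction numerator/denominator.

P(EeWwBb) = 1/8

EeWwBb gametes: EWB×1, EWb×1, EwB×1, Ewb×1, eWB×1, eWb×1, ewB×1, ewb×1
EEWWbb gametes: EWb×8
EeWwBb×EEWWbb grid (8·8=64): EEWWBb=8 EEWWbb=8 EEWwBb=8 EEWwbb=8 EeWWBb=8 EeWWbb=8 EeWwBb=8 EeWwbb=8
EeWwBb hits 8/64; gcd=8; 8÷8/64÷8 = 1/8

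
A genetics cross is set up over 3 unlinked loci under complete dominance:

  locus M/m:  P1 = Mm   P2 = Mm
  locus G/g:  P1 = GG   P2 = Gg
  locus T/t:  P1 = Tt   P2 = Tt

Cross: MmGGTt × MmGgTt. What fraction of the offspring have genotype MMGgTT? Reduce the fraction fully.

P(MMGgTT) = 1/32

MmGGTt gametes: MGT×2, MGt×2, mGT×2, mGt×2
MmGgTt gametes: MGT×1, MGt×1, MgT×1, Mgt×1, mGT×1, mGt×1, mgT×1, mgt×1
MmGGTt×MmGgTt grid (8·8=64): MMGGTT=2 MMGGTt=4 MMGGtt=2 MMGgTT=2 MMGgTt=4 MMGgtt=2 MmGGTT=4 MmGGTt=8 MmGGtt=4 MmGgTT=4 MmGgTt=8 MmGgtt=4 mmGGTT=2 mmGGTt=4 mmGGtt=2 mmGgTT=2 mmGgTt=4 mmGgtt=2
MMGgTT hits 2/64; gcd=2; 2÷2/64÷2 = 1/32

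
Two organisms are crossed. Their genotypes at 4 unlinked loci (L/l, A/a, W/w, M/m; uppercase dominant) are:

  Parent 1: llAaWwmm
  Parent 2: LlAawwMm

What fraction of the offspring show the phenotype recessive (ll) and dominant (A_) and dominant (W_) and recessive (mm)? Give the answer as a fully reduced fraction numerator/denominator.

llAaWwmm gametes: lAWm×4, lAwm×4, laWm×4, lawm×4
LlAawwMm gametes: LAwM×2, LAwm×2, LawM×2, Lawm×2, lAwM×2, lAwm×2, lawM×2, lawm×2
llAaWwmm×LlAawwMm grid (16·16=256): LlAAWwMm=8 LlAAWwmm=8 LlAAwwMm=8 LlAAwwmm=8 LlAaWwMm=16 LlAaWwmm=16 LlAawwMm=16 LlAawwmm=16 LlaaWwMm=8 LlaaWwmm=8 LlaawwMm=8 Llaawwmm=8 llAAWwMm=8 llAAWwmm=8 llAAwwMm=8 llAAwwmm=8 llAaWwMm=16 llAaWwmm=16 llAawwMm=16 llAawwmm=16 llaaWwMm=8 llaaWwmm=8 llaawwMm=8 llaawwmm=8
ll A_ W_ mm hits 24/256; gcd=8; 24÷8/256÷8 = 3/32

P(ll A_ W_ mm) = 3/32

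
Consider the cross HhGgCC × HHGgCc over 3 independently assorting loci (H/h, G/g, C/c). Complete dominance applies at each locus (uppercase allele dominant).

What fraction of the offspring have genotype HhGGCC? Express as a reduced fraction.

HhGgCC gametes: HGC×2, HgC×2, hGC×2, hgC×2
HHGgCc gametes: HGC×2, HGc×2, HgC×2, Hgc×2
HhGgCC×HHGgCc grid (8·8=64): HHGGCC=4 HHGGCc=4 HHGgCC=8 HHGgCc=8 HHggCC=4 HHggCc=4 HhGGCC=4 HhGGCc=4 HhGgCC=8 HhGgCc=8 HhggCC=4 HhggCc=4
HhGGCC hits 4/64; gcd=4; 4÷4/64÷4 = 1/16

P(HhGGCC) = 1/16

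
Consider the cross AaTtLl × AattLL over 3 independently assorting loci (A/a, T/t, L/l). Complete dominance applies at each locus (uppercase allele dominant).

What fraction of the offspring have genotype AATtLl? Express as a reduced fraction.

P(AATtLl) = 1/16

AaTtLl gametes: ATL×1, ATl×1, AtL×1, Atl×1, aTL×1, aTl×1, atL×1, atl×1
AattLL gametes: AtL×4, atL×4
AaTtLl×AattLL grid (8·8=64): AATtLL=4 AATtLl=4 AAttLL=4 AAttLl=4 AaTtLL=8 AaTtLl=8 AattLL=8 AattLl=8 aaTtLL=4 aaTtLl=4 aattLL=4 aattLl=4
AATtLl hits 4/64; gcd=4; 4÷4/64÷4 = 1/16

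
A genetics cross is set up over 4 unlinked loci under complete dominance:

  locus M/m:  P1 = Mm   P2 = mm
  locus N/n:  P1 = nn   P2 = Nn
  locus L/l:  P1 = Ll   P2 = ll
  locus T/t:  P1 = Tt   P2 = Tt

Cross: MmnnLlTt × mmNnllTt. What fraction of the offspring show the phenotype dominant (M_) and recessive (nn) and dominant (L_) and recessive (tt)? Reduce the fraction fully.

P(M_ nn L_ tt) = 1/32

MmnnLlTt gametes: MnLT×2, MnLt×2, MnlT×2, Mnlt×2, mnLT×2, mnLt×2, mnlT×2, mnlt×2
mmNnllTt gametes: mNlT×4, mNlt×4, mnlT×4, mnlt×4
MmnnLlTt×mmNnllTt grid (16·16=256): MmNnLlTT=8 MmNnLlTt=16 MmNnLltt=8 MmNnllTT=8 MmNnllTt=16 MmNnlltt=8 MmnnLlTT=8 MmnnLlTt=16 MmnnLltt=8 MmnnllTT=8 MmnnllTt=16 Mmnnlltt=8 mmNnLlTT=8 mmNnLlTt=16 mmNnLltt=8 mmNnllTT=8 mmNnllTt=16 mmNnlltt=8 mmnnLlTT=8 mmnnLlTt=16 mmnnLltt=8 mmnnllTT=8 mmnnllTt=16 mmnnlltt=8
M_ nn L_ tt hits 8/256; gcd=8; 8÷8/256÷8 = 1/32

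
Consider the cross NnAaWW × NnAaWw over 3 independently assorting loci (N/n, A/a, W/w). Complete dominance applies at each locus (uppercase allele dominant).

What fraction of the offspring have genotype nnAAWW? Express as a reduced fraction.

P(nnAAWW) = 1/32

NnAaWW gametes: NAW×2, NaW×2, nAW×2, naW×2
NnAaWw gametes: NAW×1, NAw×1, NaW×1, Naw×1, nAW×1, nAw×1, naW×1, naw×1
NnAaWW×NnAaWw grid (8·8=64): NNAAWW=2 NNAAWw=2 NNAaWW=4 NNAaWw=4 NNaaWW=2 NNaaWw=2 NnAAWW=4 NnAAWw=4 NnAaWW=8 NnAaWw=8 NnaaWW=4 NnaaWw=4 nnAAWW=2 nnAAWw=2 nnAaWW=4 nnAaWw=4 nnaaWW=2 nnaaWw=2
nnAAWW hits 2/64; gcd=2; 2÷2/64÷2 = 1/32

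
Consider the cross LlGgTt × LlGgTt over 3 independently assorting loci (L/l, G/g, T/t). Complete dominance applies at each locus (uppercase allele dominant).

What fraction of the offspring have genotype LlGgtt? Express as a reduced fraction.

P(LlGgtt) = 1/16

LlGgTt gametes: LGT×1, LGt×1, LgT×1, Lgt×1, lGT×1, lGt×1, lgT×1, lgt×1
LlGgTt gametes: LGT×1, LGt×1, LgT×1, Lgt×1, lGT×1, lGt×1, lgT×1, lgt×1
LlGgTt×LlGgTt grid (8·8=64): LLGGTT=1 LLGGTt=2 LLGGtt=1 LLGgTT=2 LLGgTt=4 LLGgtt=2 LLggTT=1 LLggTt=2 LLggtt=1 LlGGTT=2 LlGGTt=4 LlGGtt=2 LlGgTT=4 LlGgTt=8 LlGgtt=4 LlggTT=2 LlggTt=4 Llggtt=2 llGGTT=1 llGGTt=2 llGGtt=1 llGgTT=2 llGgTt=4 llGgtt=2 llggTT=1 llggTt=2 llggtt=1
LlGgtt hits 4/64; gcd=4; 4÷4/64÷4 = 1/16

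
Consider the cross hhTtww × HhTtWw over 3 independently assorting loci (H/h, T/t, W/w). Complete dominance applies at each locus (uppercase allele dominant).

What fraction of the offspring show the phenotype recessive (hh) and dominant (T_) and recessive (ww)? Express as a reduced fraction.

P(hh T_ ww) = 3/16

hhTtww gametes: hTw×4, htw×4
HhTtWw gametes: HTW×1, HTw×1, HtW×1, Htw×1, hTW×1, hTw×1, htW×1, htw×1
hhTtww×HhTtWw grid (8·8=64): HhTTWw=4 HhTTww=4 HhTtWw=8 HhTtww=8 HhttWw=4 Hhttww=4 hhTTWw=4 hhTTww=4 hhTtWw=8 hhTtww=8 hhttWw=4 hhttww=4
hh T_ ww hits 12/64; gcd=4; 12÷4/64÷4 = 3/16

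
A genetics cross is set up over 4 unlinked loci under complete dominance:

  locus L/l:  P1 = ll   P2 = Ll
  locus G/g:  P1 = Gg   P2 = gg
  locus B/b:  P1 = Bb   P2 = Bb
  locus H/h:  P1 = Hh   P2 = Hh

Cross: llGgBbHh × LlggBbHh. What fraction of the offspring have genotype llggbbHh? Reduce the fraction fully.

P(llggbbHh) = 1/32

llGgBbHh gametes: lGBH×2, lGBh×2, lGbH×2, lGbh×2, lgBH×2, lgBh×2, lgbH×2, lgbh×2
LlggBbHh gametes: LgBH×2, LgBh×2, LgbH×2, Lgbh×2, lgBH×2, lgBh×2, lgbH×2, lgbh×2
llGgBbHh×LlggBbHh grid (16·16=256): LlGgBBHH=4 LlGgBBHh=8 LlGgBBhh=4 LlGgBbHH=8 LlGgBbHh=16 LlGgBbhh=8 LlGgbbHH=4 LlGgbbHh=8 LlGgbbhh=4 LlggBBHH=4 LlggBBHh=8 LlggBBhh=4 LlggBbHH=8 LlggBbHh=16 LlggBbhh=8 LlggbbHH=4 LlggbbHh=8 Llggbbhh=4 llGgBBHH=4 llGgBBHh=8 llGgBBhh=4 llGgBbHH=8 llGgBbHh=16 llGgBbhh=8 llGgbbHH=4 llGgbbHh=8 llGgbbhh=4 llggBBHH=4 llggBBHh=8 llggBBhh=4 llggBbHH=8 llggBbHh=16 llggBbhh=8 llggbbHH=4 llggbbHh=8 llggbbhh=4
llggbbHh hits 8/256; gcd=8; 8÷8/256÷8 = 1/32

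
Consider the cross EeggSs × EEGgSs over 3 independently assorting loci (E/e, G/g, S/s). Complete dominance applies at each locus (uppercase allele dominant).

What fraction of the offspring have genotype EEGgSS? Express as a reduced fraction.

EeggSs gametes: EgS×2, Egs×2, egS×2, egs×2
EEGgSs gametes: EGS×2, EGs×2, EgS×2, Egs×2
EeggSs×EEGgSs grid (8·8=64): EEGgSS=4 EEGgSs=8 EEGgss=4 EEggSS=4 EEggSs=8 EEggss=4 EeGgSS=4 EeGgSs=8 EeGgss=4 EeggSS=4 EeggSs=8 Eeggss=4
EEGgSS hits 4/64; gcd=4; 4÷4/64÷4 = 1/16

P(EEGgSS) = 1/16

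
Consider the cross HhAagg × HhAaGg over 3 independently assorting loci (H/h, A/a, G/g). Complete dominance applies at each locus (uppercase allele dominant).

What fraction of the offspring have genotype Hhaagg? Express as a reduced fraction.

P(Hhaagg) = 1/16

HhAagg gametes: HAg×2, Hag×2, hAg×2, hag×2
HhAaGg gametes: HAG×1, HAg×1, HaG×1, Hag×1, hAG×1, hAg×1, haG×1, hag×1
HhAagg×HhAaGg grid (8·8=64): HHAAGg=2 HHAAgg=2 HHAaGg=4 HHAagg=4 HHaaGg=2 HHaagg=2 HhAAGg=4 HhAAgg=4 HhAaGg=8 HhAagg=8 HhaaGg=4 Hhaagg=4 hhAAGg=2 hhAAgg=2 hhAaGg=4 hhAagg=4 hhaaGg=2 hhaagg=2
Hhaagg hits 4/64; gcd=4; 4÷4/64÷4 = 1/16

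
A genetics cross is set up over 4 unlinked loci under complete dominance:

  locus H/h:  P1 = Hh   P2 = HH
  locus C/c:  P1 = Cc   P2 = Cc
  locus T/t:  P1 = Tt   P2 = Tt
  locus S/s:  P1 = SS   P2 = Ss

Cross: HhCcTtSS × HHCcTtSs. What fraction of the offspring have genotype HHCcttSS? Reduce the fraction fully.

HhCcTtSS gametes: HCTS×2, HCtS×2, HcTS×2, HctS×2, hCTS×2, hCtS×2, hcTS×2, hctS×2
HHCcTtSs gametes: HCTS×2, HCTs×2, HCtS×2, HCts×2, HcTS×2, HcTs×2, HctS×2, Hcts×2
HhCcTtSS×HHCcTtSs grid (16·16=256): HHCCTTSS=4 HHCCTTSs=4 HHCCTtSS=8 HHCCTtSs=8 HHCCttSS=4 HHCCttSs=4 HHCcTTSS=8 HHCcTTSs=8 HHCcTtSS=16 HHCcTtSs=16 HHCcttSS=8 HHCcttSs=8 HHccTTSS=4 HHccTTSs=4 HHccTtSS=8 HHccTtSs=8 HHccttSS=4 HHccttSs=4 HhCCTTSS=4 HhCCTTSs=4 HhCCTtSS=8 HhCCTtSs=8 HhCCttSS=4 HhCCttSs=4 HhCcTTSS=8 HhCcTTSs=8 HhCcTtSS=16 HhCcTtSs=16 HhCcttSS=8 HhCcttSs=8 HhccTTSS=4 HhccTTSs=4 HhccTtSS=8 HhccTtSs=8 HhccttSS=4 HhccttSs=4
HHCcttSS hits 8/256; gcd=8; 8÷8/256÷8 = 1/32

P(HHCcttSS) = 1/32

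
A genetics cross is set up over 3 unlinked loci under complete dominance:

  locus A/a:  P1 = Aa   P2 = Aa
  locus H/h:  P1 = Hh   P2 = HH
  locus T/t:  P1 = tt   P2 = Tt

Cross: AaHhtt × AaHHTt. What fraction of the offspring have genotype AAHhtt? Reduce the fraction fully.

AaHhtt gametes: AHt×2, Aht×2, aHt×2, aht×2
AaHHTt gametes: AHT×2, AHt×2, aHT×2, aHt×2
AaHhtt×AaHHTt grid (8·8=64): AAHHTt=4 AAHHtt=4 AAHhTt=4 AAHhtt=4 AaHHTt=8 AaHHtt=8 AaHhTt=8 AaHhtt=8 aaHHTt=4 aaHHtt=4 aaHhTt=4 aaHhtt=4
AAHhtt hits 4/64; gcd=4; 4÷4/64÷4 = 1/16

P(AAHhtt) = 1/16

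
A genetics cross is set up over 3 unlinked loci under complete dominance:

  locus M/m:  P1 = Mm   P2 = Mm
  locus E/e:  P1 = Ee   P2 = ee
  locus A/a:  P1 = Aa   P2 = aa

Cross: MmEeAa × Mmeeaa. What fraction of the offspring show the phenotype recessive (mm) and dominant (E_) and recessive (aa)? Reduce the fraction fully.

MmEeAa gametes: MEA×1, MEa×1, MeA×1, Mea×1, mEA×1, mEa×1, meA×1, mea×1
Mmeeaa gametes: Mea×4, mea×4
MmEeAa×Mmeeaa grid (8·8=64): MMEeAa=4 MMEeaa=4 MMeeAa=4 MMeeaa=4 MmEeAa=8 MmEeaa=8 MmeeAa=8 Mmeeaa=8 mmEeAa=4 mmEeaa=4 mmeeAa=4 mmeeaa=4
mm E_ aa hits 4/64; gcd=4; 4÷4/64÷4 = 1/16

P(mm E_ aa) = 1/16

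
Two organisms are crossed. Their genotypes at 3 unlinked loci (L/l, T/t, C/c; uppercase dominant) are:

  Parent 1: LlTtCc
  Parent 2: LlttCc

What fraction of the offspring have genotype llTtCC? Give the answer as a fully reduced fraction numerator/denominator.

P(llTtCC) = 1/32

LlTtCc gametes: LTC×1, LTc×1, LtC×1, Ltc×1, lTC×1, lTc×1, ltC×1, ltc×1
LlttCc gametes: LtC×2, Ltc×2, ltC×2, ltc×2
LlTtCc×LlttCc grid (8·8=64): LLTtCC=2 LLTtCc=4 LLTtcc=2 LLttCC=2 LLttCc=4 LLttcc=2 LlTtCC=4 LlTtCc=8 LlTtcc=4 LlttCC=4 LlttCc=8 Llttcc=4 llTtCC=2 llTtCc=4 llTtcc=2 llttCC=2 llttCc=4 llttcc=2
llTtCC hits 2/64; gcd=2; 2÷2/64÷2 = 1/32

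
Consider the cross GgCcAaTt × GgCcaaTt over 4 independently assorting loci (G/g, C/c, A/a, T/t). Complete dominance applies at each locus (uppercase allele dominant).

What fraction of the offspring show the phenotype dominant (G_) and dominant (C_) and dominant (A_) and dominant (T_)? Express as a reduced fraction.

P(G_ C_ A_ T_) = 27/128

GgCcAaTt gametes: GCAT×1, GCAt×1, GCaT×1, GCat×1, GcAT×1, GcAt×1, GcaT×1, Gcat×1, gCAT×1, gCAt×1, gCaT×1, gCat×1, gcAT×1, gcAt×1, gcaT×1, gcat×1
GgCcaaTt gametes: GCaT×2, GCat×2, GcaT×2, Gcat×2, gCaT×2, gCat×2, gcaT×2, gcat×2
GgCcAaTt×GgCcaaTt grid (16·16=256): GGCCAaTT=2 GGCCAaTt=4 GGCCAatt=2 GGCCaaTT=2 GGCCaaTt=4 GGCCaatt=2 GGCcAaTT=4 GGCcAaTt=8 GGCcAatt=4 GGCcaaTT=4 GGCcaaTt=8 GGCcaatt=4 GGccAaTT=2 GGccAaTt=4 GGccAatt=2 GGccaaTT=2 GGccaaTt=4 GGccaatt=2 GgCCAaTT=4 GgCCAaTt=8 GgCCAatt=4 GgCCaaTT=4 GgCCaaTt=8 GgCCaatt=4 GgCcAaTT=8 GgCcAaTt=16 GgCcAatt=8 GgCcaaTT=8 GgCcaaTt=16 GgCcaatt=8 GgccAaTT=4 GgccAaTt=8 GgccAatt=4 GgccaaTT=4 GgccaaTt=8 Ggccaatt=4 ggCCAaTT=2 ggCCAaTt=4 ggCCAatt=2 ggCCaaTT=2 ggCCaaTt=4 ggCCaatt=2 ggCcAaTT=4 ggCcAaTt=8 ggCcAatt=4 ggCcaaTT=4 ggCcaaTt=8 ggCcaatt=4 ggccAaTT=2 ggccAaTt=4 ggccAatt=2 ggccaaTT=2 ggccaaTt=4 ggccaatt=2
G_ C_ A_ T_ hits 54/256; gcd=2; 54÷2/256÷2 = 27/128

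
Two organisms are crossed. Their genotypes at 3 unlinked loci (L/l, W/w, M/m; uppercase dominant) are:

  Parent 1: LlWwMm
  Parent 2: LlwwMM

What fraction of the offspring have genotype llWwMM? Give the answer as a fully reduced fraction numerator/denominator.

P(llWwMM) = 1/16

LlWwMm gametes: LWM×1, LWm×1, LwM×1, Lwm×1, lWM×1, lWm×1, lwM×1, lwm×1
LlwwMM gametes: LwM×4, lwM×4
LlWwMm×LlwwMM grid (8·8=64): LLWwMM=4 LLWwMm=4 LLwwMM=4 LLwwMm=4 LlWwMM=8 LlWwMm=8 LlwwMM=8 LlwwMm=8 llWwMM=4 llWwMm=4 llwwMM=4 llwwMm=4
llWwMM hits 4/64; gcd=4; 4÷4/64÷4 = 1/16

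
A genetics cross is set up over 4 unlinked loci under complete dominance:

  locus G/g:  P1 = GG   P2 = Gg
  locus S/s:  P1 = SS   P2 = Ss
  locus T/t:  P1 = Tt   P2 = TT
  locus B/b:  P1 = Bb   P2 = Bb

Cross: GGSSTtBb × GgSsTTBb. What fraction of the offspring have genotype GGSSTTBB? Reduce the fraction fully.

P(GGSSTTBB) = 1/32

GGSSTtBb gametes: GSTB×4, GSTb×4, GStB×4, GStb×4
GgSsTTBb gametes: GSTB×2, GSTb×2, GsTB×2, GsTb×2, gSTB×2, gSTb×2, gsTB×2, gsTb×2
GGSSTtBb×GgSsTTBb grid (16·16=256): GGSSTTBB=8 GGSSTTBb=16 GGSSTTbb=8 GGSSTtBB=8 GGSSTtBb=16 GGSSTtbb=8 GGSsTTBB=8 GGSsTTBb=16 GGSsTTbb=8 GGSsTtBB=8 GGSsTtBb=16 GGSsTtbb=8 GgSSTTBB=8 GgSSTTBb=16 GgSSTTbb=8 GgSSTtBB=8 GgSSTtBb=16 GgSSTtbb=8 GgSsTTBB=8 GgSsTTBb=16 GgSsTTbb=8 GgSsTtBB=8 GgSsTtBb=16 GgSsTtbb=8
GGSSTTBB hits 8/256; gcd=8; 8÷8/256÷8 = 1/32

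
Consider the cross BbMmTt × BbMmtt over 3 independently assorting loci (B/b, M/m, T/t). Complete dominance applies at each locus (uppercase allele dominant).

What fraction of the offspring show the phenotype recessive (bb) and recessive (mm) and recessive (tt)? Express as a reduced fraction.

BbMmTt gametes: BMT×1, BMt×1, BmT×1, Bmt×1, bMT×1, bMt×1, bmT×1, bmt×1
BbMmtt gametes: BMt×2, Bmt×2, bMt×2, bmt×2
BbMmTt×BbMmtt grid (8·8=64): BBMMTt=2 BBMMtt=2 BBMmTt=4 BBMmtt=4 BBmmTt=2 BBmmtt=2 BbMMTt=4 BbMMtt=4 BbMmTt=8 BbMmtt=8 BbmmTt=4 Bbmmtt=4 bbMMTt=2 bbMMtt=2 bbMmTt=4 bbMmtt=4 bbmmTt=2 bbmmtt=2
bb mm tt hits 2/64; gcd=2; 2÷2/64÷2 = 1/32

P(bb mm tt) = 1/32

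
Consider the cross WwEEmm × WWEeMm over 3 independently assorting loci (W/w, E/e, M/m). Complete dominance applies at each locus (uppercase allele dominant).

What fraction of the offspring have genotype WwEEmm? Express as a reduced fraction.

P(WwEEmm) = 1/8

WwEEmm gametes: WEm×4, wEm×4
WWEeMm gametes: WEM×2, WEm×2, WeM×2, Wem×2
WwEEmm×WWEeMm grid (8·8=64): WWEEMm=8 WWEEmm=8 WWEeMm=8 WWEemm=8 WwEEMm=8 WwEEmm=8 WwEeMm=8 WwEemm=8
WwEEmm hits 8/64; gcd=8; 8÷8/64÷8 = 1/8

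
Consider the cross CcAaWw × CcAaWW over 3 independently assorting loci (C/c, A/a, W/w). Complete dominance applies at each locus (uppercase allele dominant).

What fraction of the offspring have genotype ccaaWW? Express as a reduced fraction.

P(ccaaWW) = 1/32

CcAaWw gametes: CAW×1, CAw×1, CaW×1, Caw×1, cAW×1, cAw×1, caW×1, caw×1
CcAaWW gametes: CAW×2, CaW×2, cAW×2, caW×2
CcAaWw×CcAaWW grid (8·8=64): CCAAWW=2 CCAAWw=2 CCAaWW=4 CCAaWw=4 CCaaWW=2 CCaaWw=2 CcAAWW=4 CcAAWw=4 CcAaWW=8 CcAaWw=8 CcaaWW=4 CcaaWw=4 ccAAWW=2 ccAAWw=2 ccAaWW=4 ccAaWw=4 ccaaWW=2 ccaaWw=2
ccaaWW hits 2/64; gcd=2; 2÷2/64÷2 = 1/32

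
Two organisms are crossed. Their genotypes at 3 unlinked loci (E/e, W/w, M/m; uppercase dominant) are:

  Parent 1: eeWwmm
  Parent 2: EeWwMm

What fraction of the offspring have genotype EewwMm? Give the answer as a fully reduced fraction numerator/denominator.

eeWwmm gametes: eWm×4, ewm×4
EeWwMm gametes: EWM×1, EWm×1, EwM×1, Ewm×1, eWM×1, eWm×1, ewM×1, ewm×1
eeWwmm×EeWwMm grid (8·8=64): EeWWMm=4 EeWWmm=4 EeWwMm=8 EeWwmm=8 EewwMm=4 Eewwmm=4 eeWWMm=4 eeWWmm=4 eeWwMm=8 eeWwmm=8 eewwMm=4 eewwmm=4
EewwMm hits 4/64; gcd=4; 4÷4/64÷4 = 1/16

P(EewwMm) = 1/16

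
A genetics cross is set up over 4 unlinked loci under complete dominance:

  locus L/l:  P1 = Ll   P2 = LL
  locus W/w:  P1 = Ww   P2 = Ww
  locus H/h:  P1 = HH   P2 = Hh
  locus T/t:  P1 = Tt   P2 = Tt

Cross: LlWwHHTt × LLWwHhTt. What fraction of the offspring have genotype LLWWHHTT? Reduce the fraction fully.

LlWwHHTt gametes: LWHT×2, LWHt×2, LwHT×2, LwHt×2, lWHT×2, lWHt×2, lwHT×2, lwHt×2
LLWwHhTt gametes: LWHT×2, LWHt×2, LWhT×2, LWht×2, LwHT×2, LwHt×2, LwhT×2, Lwht×2
LlWwHHTt×LLWwHhTt grid (16·16=256): LLWWHHTT=4 LLWWHHTt=8 LLWWHHtt=4 LLWWHhTT=4 LLWWHhTt=8 LLWWHhtt=4 LLWwHHTT=8 LLWwHHTt=16 LLWwHHtt=8 LLWwHhTT=8 LLWwHhTt=16 LLWwHhtt=8 LLwwHHTT=4 LLwwHHTt=8 LLwwHHtt=4 LLwwHhTT=4 LLwwHhTt=8 LLwwHhtt=4 LlWWHHTT=4 LlWWHHTt=8 LlWWHHtt=4 LlWWHhTT=4 LlWWHhTt=8 LlWWHhtt=4 LlWwHHTT=8 LlWwHHTt=16 LlWwHHtt=8 LlWwHhTT=8 LlWwHhTt=16 LlWwHhtt=8 LlwwHHTT=4 LlwwHHTt=8 LlwwHHtt=4 LlwwHhTT=4 LlwwHhTt=8 LlwwHhtt=4
LLWWHHTT hits 4/256; gcd=4; 4÷4/256÷4 = 1/64

P(LLWWHHTT) = 1/64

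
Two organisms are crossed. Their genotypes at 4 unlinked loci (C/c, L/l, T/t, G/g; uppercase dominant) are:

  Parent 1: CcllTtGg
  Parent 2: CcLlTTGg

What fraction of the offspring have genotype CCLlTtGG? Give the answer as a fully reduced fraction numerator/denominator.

P(CCLlTtGG) = 1/64

CcllTtGg gametes: ClTG×2, ClTg×2, CltG×2, Cltg×2, clTG×2, clTg×2, cltG×2, cltg×2
CcLlTTGg gametes: CLTG×2, CLTg×2, ClTG×2, ClTg×2, cLTG×2, cLTg×2, clTG×2, clTg×2
CcllTtGg×CcLlTTGg grid (16·16=256): CCLlTTGG=4 CCLlTTGg=8 CCLlTTgg=4 CCLlTtGG=4 CCLlTtGg=8 CCLlTtgg=4 CCllTTGG=4 CCllTTGg=8 CCllTTgg=4 CCllTtGG=4 CCllTtGg=8 CCllTtgg=4 CcLlTTGG=8 CcLlTTGg=16 CcLlTTgg=8 CcLlTtGG=8 CcLlTtGg=16 CcLlTtgg=8 CcllTTGG=8 CcllTTGg=16 CcllTTgg=8 CcllTtGG=8 CcllTtGg=16 CcllTtgg=8 ccLlTTGG=4 ccLlTTGg=8 ccLlTTgg=4 ccLlTtGG=4 ccLlTtGg=8 ccLlTtgg=4 ccllTTGG=4 ccllTTGg=8 ccllTTgg=4 ccllTtGG=4 ccllTtGg=8 ccllTtgg=4
CCLlTtGG hits 4/256; gcd=4; 4÷4/256÷4 = 1/64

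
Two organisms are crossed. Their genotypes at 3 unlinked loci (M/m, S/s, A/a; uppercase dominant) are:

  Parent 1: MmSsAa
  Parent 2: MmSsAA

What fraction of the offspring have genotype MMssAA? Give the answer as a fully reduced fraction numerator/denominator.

MmSsAa gametes: MSA×1, MSa×1, MsA×1, Msa×1, mSA×1, mSa×1, msA×1, msa×1
MmSsAA gametes: MSA×2, MsA×2, mSA×2, msA×2
MmSsAa×MmSsAA grid (8·8=64): MMSSAA=2 MMSSAa=2 MMSsAA=4 MMSsAa=4 MMssAA=2 MMssAa=2 MmSSAA=4 MmSSAa=4 MmSsAA=8 MmSsAa=8 MmssAA=4 MmssAa=4 mmSSAA=2 mmSSAa=2 mmSsAA=4 mmSsAa=4 mmssAA=2 mmssAa=2
MMssAA hits 2/64; gcd=2; 2÷2/64÷2 = 1/32

P(MMssAA) = 1/32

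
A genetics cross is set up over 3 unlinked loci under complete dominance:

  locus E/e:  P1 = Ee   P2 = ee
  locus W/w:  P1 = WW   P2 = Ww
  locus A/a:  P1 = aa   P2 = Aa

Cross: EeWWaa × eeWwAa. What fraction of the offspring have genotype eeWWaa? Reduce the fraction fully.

EeWWaa gametes: EWa×4, eWa×4
eeWwAa gametes: eWA×2, eWa×2, ewA×2, ewa×2
EeWWaa×eeWwAa grid (8·8=64): EeWWAa=8 EeWWaa=8 EeWwAa=8 EeWwaa=8 eeWWAa=8 eeWWaa=8 eeWwAa=8 eeWwaa=8
eeWWaa hits 8/64; gcd=8; 8÷8/64÷8 = 1/8

P(eeWWaa) = 1/8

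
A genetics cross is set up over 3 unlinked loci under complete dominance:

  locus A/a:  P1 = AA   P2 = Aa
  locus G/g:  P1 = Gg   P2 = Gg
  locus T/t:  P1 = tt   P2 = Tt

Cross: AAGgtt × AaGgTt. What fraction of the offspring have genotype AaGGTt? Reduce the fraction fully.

P(AaGGTt) = 1/16

AAGgtt gametes: AGt×4, Agt×4
AaGgTt gametes: AGT×1, AGt×1, AgT×1, Agt×1, aGT×1, aGt×1, agT×1, agt×1
AAGgtt×AaGgTt grid (8·8=64): AAGGTt=4 AAGGtt=4 AAGgTt=8 AAGgtt=8 AAggTt=4 AAggtt=4 AaGGTt=4 AaGGtt=4 AaGgTt=8 AaGgtt=8 AaggTt=4 Aaggtt=4
AaGGTt hits 4/64; gcd=4; 4÷4/64÷4 = 1/16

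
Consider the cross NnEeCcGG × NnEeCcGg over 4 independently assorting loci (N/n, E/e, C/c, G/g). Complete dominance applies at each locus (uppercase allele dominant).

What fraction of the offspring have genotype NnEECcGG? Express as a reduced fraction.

P(NnEECcGG) = 1/32

NnEeCcGG gametes: NECG×2, NEcG×2, NeCG×2, NecG×2, nECG×2, nEcG×2, neCG×2, necG×2
NnEeCcGg gametes: NECG×1, NECg×1, NEcG×1, NEcg×1, NeCG×1, NeCg×1, NecG×1, Necg×1, nECG×1, nECg×1, nEcG×1, nEcg×1, neCG×1, neCg×1, necG×1, necg×1
NnEeCcGG×NnEeCcGg grid (16·16=256): NNEECCGG=2 NNEECCGg=2 NNEECcGG=4 NNEECcGg=4 NNEEccGG=2 NNEEccGg=2 NNEeCCGG=4 NNEeCCGg=4 NNEeCcGG=8 NNEeCcGg=8 NNEeccGG=4 NNEeccGg=4 NNeeCCGG=2 NNeeCCGg=2 NNeeCcGG=4 NNeeCcGg=4 NNeeccGG=2 NNeeccGg=2 NnEECCGG=4 NnEECCGg=4 NnEECcGG=8 NnEECcGg=8 NnEEccGG=4 NnEEccGg=4 NnEeCCGG=8 NnEeCCGg=8 NnEeCcGG=16 NnEeCcGg=16 NnEeccGG=8 NnEeccGg=8 NneeCCGG=4 NneeCCGg=4 NneeCcGG=8 NneeCcGg=8 NneeccGG=4 NneeccGg=4 nnEECCGG=2 nnEECCGg=2 nnEECcGG=4 nnEECcGg=4 nnEEccGG=2 nnEEccGg=2 nnEeCCGG=4 nnEeCCGg=4 nnEeCcGG=8 nnEeCcGg=8 nnEeccGG=4 nnEeccGg=4 nneeCCGG=2 nneeCCGg=2 nneeCcGG=4 nneeCcGg=4 nneeccGG=2 nneeccGg=2
NnEECcGG hits 8/256; gcd=8; 8÷8/256÷8 = 1/32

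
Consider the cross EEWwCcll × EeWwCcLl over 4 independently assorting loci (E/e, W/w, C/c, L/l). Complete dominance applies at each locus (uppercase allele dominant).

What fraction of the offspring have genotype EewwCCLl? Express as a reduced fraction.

P(EewwCCLl) = 1/64

EEWwCcll gametes: EWCl×4, EWcl×4, EwCl×4, Ewcl×4
EeWwCcLl gametes: EWCL×1, EWCl×1, EWcL×1, EWcl×1, EwCL×1, EwCl×1, EwcL×1, Ewcl×1, eWCL×1, eWCl×1, eWcL×1, eWcl×1, ewCL×1, ewCl×1, ewcL×1, ewcl×1
EEWwCcll×EeWwCcLl grid (16·16=256): EEWWCCLl=4 EEWWCCll=4 EEWWCcLl=8 EEWWCcll=8 EEWWccLl=4 EEWWccll=4 EEWwCCLl=8 EEWwCCll=8 EEWwCcLl=16 EEWwCcll=16 EEWwccLl=8 EEWwccll=8 EEwwCCLl=4 EEwwCCll=4 EEwwCcLl=8 EEwwCcll=8 EEwwccLl=4 EEwwccll=4 EeWWCCLl=4 EeWWCCll=4 EeWWCcLl=8 EeWWCcll=8 EeWWccLl=4 EeWWccll=4 EeWwCCLl=8 EeWwCCll=8 EeWwCcLl=16 EeWwCcll=16 EeWwccLl=8 EeWwccll=8 EewwCCLl=4 EewwCCll=4 EewwCcLl=8 EewwCcll=8 EewwccLl=4 Eewwccll=4
EewwCCLl hits 4/256; gcd=4; 4÷4/256÷4 = 1/64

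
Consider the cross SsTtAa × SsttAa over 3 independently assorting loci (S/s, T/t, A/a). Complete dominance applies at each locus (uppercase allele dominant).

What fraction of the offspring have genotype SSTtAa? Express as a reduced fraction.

SsTtAa gametes: STA×1, STa×1, StA×1, Sta×1, sTA×1, sTa×1, stA×1, sta×1
SsttAa gametes: StA×2, Sta×2, stA×2, sta×2
SsTtAa×SsttAa grid (8·8=64): SSTtAA=2 SSTtAa=4 SSTtaa=2 SSttAA=2 SSttAa=4 SSttaa=2 SsTtAA=4 SsTtAa=8 SsTtaa=4 SsttAA=4 SsttAa=8 Ssttaa=4 ssTtAA=2 ssTtAa=4 ssTtaa=2 ssttAA=2 ssttAa=4 ssttaa=2
SSTtAa hits 4/64; gcd=4; 4÷4/64÷4 = 1/16

P(SSTtAa) = 1/16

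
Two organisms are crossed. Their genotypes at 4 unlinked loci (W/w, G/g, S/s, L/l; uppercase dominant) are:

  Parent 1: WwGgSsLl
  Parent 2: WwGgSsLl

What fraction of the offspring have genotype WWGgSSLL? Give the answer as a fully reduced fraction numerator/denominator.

WwGgSsLl gametes: WGSL×1, WGSl×1, WGsL×1, WGsl×1, WgSL×1, WgSl×1, WgsL×1, Wgsl×1, wGSL×1, wGSl×1, wGsL×1, wGsl×1, wgSL×1, wgSl×1, wgsL×1, wgsl×1
WwGgSsLl gametes: WGSL×1, WGSl×1, WGsL×1, WGsl×1, WgSL×1, WgSl×1, WgsL×1, Wgsl×1, wGSL×1, wGSl×1, wGsL×1, wGsl×1, wgSL×1, wgSl×1, wgsL×1, wgsl×1
WwGgSsLl×WwGgSsLl grid (16·16=256): WWGGSSLL=1 WWGGSSLl=2 WWGGSSll=1 WWGGSsLL=2 WWGGSsLl=4 WWGGSsll=2 WWGGssLL=1 WWGGssLl=2 WWGGssll=1 WWGgSSLL=2 WWGgSSLl=4 WWGgSSll=2 WWGgSsLL=4 WWGgSsLl=8 WWGgSsll=4 WWGgssLL=2 WWGgssLl=4 WWGgssll=2 WWggSSLL=1 WWggSSLl=2 WWggSSll=1 WWggSsLL=2 WWggSsLl=4 WWggSsll=2 WWggssLL=1 WWggssLl=2 WWggssll=1 WwGGSSLL=2 WwGGSSLl=4 WwGGSSll=2 WwGGSsLL=4 WwGGSsLl=8 WwGGSsll=4 WwGGssLL=2 WwGGssLl=4 WwGGssll=2 WwGgSSLL=4 WwGgSSLl=8 WwGgSSll=4 WwGgSsLL=8 WwGgSsLl=16 WwGgSsll=8 WwGgssLL=4 WwGgssLl=8 WwGgssll=4 WwggSSLL=2 WwggSSLl=4 WwggSSll=2 WwggSsLL=4 WwggSsLl=8 WwggSsll=4 WwggssLL=2 WwggssLl=4 Wwggssll=2 wwGGSSLL=1 wwGGSSLl=2 wwGGSSll=1 wwGGSsLL=2 wwGGSsLl=4 wwGGSsll=2 wwGGssLL=1 wwGGssLl=2 wwGGssll=1 wwGgSSLL=2 wwGgSSLl=4 wwGgSSll=2 wwGgSsLL=4 wwGgSsLl=8 wwGgSsll=4 wwGgssLL=2 wwGgssLl=4 wwGgssll=2 wwggSSLL=1 wwggSSLl=2 wwggSSll=1 wwggSsLL=2 wwggSsLl=4 wwggSsll=2 wwggssLL=1 wwggssLl=2 wwggssll=1
WWGgSSLL hits 2/256; gcd=2; 2÷2/256÷2 = 1/128

P(WWGgSSLL) = 1/128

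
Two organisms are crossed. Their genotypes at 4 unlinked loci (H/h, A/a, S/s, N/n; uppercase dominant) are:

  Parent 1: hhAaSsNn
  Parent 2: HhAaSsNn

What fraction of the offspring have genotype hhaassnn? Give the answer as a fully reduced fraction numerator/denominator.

P(hhaassnn) = 1/128

hhAaSsNn gametes: hASN×2, hASn×2, hAsN×2, hAsn×2, haSN×2, haSn×2, hasN×2, hasn×2
HhAaSsNn gametes: HASN×1, HASn×1, HAsN×1, HAsn×1, HaSN×1, HaSn×1, HasN×1, Hasn×1, hASN×1, hASn×1, hAsN×1, hAsn×1, haSN×1, haSn×1, hasN×1, hasn×1
hhAaSsNn×HhAaSsNn grid (16·16=256): HhAASSNN=2 HhAASSNn=4 HhAASSnn=2 HhAASsNN=4 HhAASsNn=8 HhAASsnn=4 HhAAssNN=2 HhAAssNn=4 HhAAssnn=2 HhAaSSNN=4 HhAaSSNn=8 HhAaSSnn=4 HhAaSsNN=8 HhAaSsNn=16 HhAaSsnn=8 HhAassNN=4 HhAassNn=8 HhAassnn=4 HhaaSSNN=2 HhaaSSNn=4 HhaaSSnn=2 HhaaSsNN=4 HhaaSsNn=8 HhaaSsnn=4 HhaassNN=2 HhaassNn=4 Hhaassnn=2 hhAASSNN=2 hhAASSNn=4 hhAASSnn=2 hhAASsNN=4 hhAASsNn=8 hhAASsnn=4 hhAAssNN=2 hhAAssNn=4 hhAAssnn=2 hhAaSSNN=4 hhAaSSNn=8 hhAaSSnn=4 hhAaSsNN=8 hhAaSsNn=16 hhAaSsnn=8 hhAassNN=4 hhAassNn=8 hhAassnn=4 hhaaSSNN=2 hhaaSSNn=4 hhaaSSnn=2 hhaaSsNN=4 hhaaSsNn=8 hhaaSsnn=4 hhaassNN=2 hhaassNn=4 hhaassnn=2
hhaassnn hits 2/256; gcd=2; 2÷2/256÷2 = 1/128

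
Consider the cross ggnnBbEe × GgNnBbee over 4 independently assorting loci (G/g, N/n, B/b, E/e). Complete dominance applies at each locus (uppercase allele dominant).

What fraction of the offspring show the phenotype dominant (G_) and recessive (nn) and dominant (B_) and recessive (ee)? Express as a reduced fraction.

P(G_ nn B_ ee) = 3/32

ggnnBbEe gametes: gnBE×4, gnBe×4, gnbE×4, gnbe×4
GgNnBbee gametes: GNBe×2, GNbe×2, GnBe×2, Gnbe×2, gNBe×2, gNbe×2, gnBe×2, gnbe×2
ggnnBbEe×GgNnBbee grid (16·16=256): GgNnBBEe=8 GgNnBBee=8 GgNnBbEe=16 GgNnBbee=16 GgNnbbEe=8 GgNnbbee=8 GgnnBBEe=8 GgnnBBee=8 GgnnBbEe=16 GgnnBbee=16 GgnnbbEe=8 Ggnnbbee=8 ggNnBBEe=8 ggNnBBee=8 ggNnBbEe=16 ggNnBbee=16 ggNnbbEe=8 ggNnbbee=8 ggnnBBEe=8 ggnnBBee=8 ggnnBbEe=16 ggnnBbee=16 ggnnbbEe=8 ggnnbbee=8
G_ nn B_ ee hits 24/256; gcd=8; 24÷8/256÷8 = 3/32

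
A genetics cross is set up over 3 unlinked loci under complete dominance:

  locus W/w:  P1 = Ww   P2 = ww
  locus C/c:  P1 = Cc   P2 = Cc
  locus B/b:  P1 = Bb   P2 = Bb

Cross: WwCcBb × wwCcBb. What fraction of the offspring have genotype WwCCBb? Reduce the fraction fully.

P(WwCCBb) = 1/16

WwCcBb gametes: WCB×1, WCb×1, WcB×1, Wcb×1, wCB×1, wCb×1, wcB×1, wcb×1
wwCcBb gametes: wCB×2, wCb×2, wcB×2, wcb×2
WwCcBb×wwCcBb grid (8·8=64): WwCCBB=2 WwCCBb=4 WwCCbb=2 WwCcBB=4 WwCcBb=8 WwCcbb=4 WwccBB=2 WwccBb=4 Wwccbb=2 wwCCBB=2 wwCCBb=4 wwCCbb=2 wwCcBB=4 wwCcBb=8 wwCcbb=4 wwccBB=2 wwccBb=4 wwccbb=2
WwCCBb hits 4/64; gcd=4; 4÷4/64÷4 = 1/16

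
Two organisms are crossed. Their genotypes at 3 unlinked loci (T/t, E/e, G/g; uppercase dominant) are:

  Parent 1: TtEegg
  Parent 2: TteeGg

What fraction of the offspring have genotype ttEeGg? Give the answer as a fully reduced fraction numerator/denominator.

TtEegg gametes: TEg×2, Teg×2, tEg×2, teg×2
TteeGg gametes: TeG×2, Teg×2, teG×2, teg×2
TtEegg×TteeGg grid (8·8=64): TTEeGg=4 TTEegg=4 TTeeGg=4 TTeegg=4 TtEeGg=8 TtEegg=8 TteeGg=8 Tteegg=8 ttEeGg=4 ttEegg=4 tteeGg=4 tteegg=4
ttEeGg hits 4/64; gcd=4; 4÷4/64÷4 = 1/16

P(ttEeGg) = 1/16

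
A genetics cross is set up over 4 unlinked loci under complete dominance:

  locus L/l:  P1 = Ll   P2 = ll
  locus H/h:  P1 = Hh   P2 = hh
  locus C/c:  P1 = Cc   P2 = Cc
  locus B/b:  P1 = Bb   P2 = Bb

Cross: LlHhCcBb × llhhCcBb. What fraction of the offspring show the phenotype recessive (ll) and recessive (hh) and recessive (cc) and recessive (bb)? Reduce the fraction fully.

LlHhCcBb gametes: LHCB×1, LHCb×1, LHcB×1, LHcb×1, LhCB×1, LhCb×1, LhcB×1, Lhcb×1, lHCB×1, lHCb×1, lHcB×1, lHcb×1, lhCB×1, lhCb×1, lhcB×1, lhcb×1
llhhCcBb gametes: lhCB×4, lhCb×4, lhcB×4, lhcb×4
LlHhCcBb×llhhCcBb grid (16·16=256): LlHhCCBB=4 LlHhCCBb=8 LlHhCCbb=4 LlHhCcBB=8 LlHhCcBb=16 LlHhCcbb=8 LlHhccBB=4 LlHhccBb=8 LlHhccbb=4 LlhhCCBB=4 LlhhCCBb=8 LlhhCCbb=4 LlhhCcBB=8 LlhhCcBb=16 LlhhCcbb=8 LlhhccBB=4 LlhhccBb=8 Llhhccbb=4 llHhCCBB=4 llHhCCBb=8 llHhCCbb=4 llHhCcBB=8 llHhCcBb=16 llHhCcbb=8 llHhccBB=4 llHhccBb=8 llHhccbb=4 llhhCCBB=4 llhhCCBb=8 llhhCCbb=4 llhhCcBB=8 llhhCcBb=16 llhhCcbb=8 llhhccBB=4 llhhccBb=8 llhhccbb=4
ll hh cc bb hits 4/256; gcd=4; 4÷4/256÷4 = 1/64

P(ll hh cc bb) = 1/64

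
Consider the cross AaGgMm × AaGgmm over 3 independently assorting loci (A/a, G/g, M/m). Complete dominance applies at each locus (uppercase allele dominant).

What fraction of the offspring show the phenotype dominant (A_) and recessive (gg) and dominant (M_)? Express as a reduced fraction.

AaGgMm gametes: AGM×1, AGm×1, AgM×1, Agm×1, aGM×1, aGm×1, agM×1, agm×1
AaGgmm gametes: AGm×2, Agm×2, aGm×2, agm×2
AaGgMm×AaGgmm grid (8·8=64): AAGGMm=2 AAGGmm=2 AAGgMm=4 AAGgmm=4 AAggMm=2 AAggmm=2 AaGGMm=4 AaGGmm=4 AaGgMm=8 AaGgmm=8 AaggMm=4 Aaggmm=4 aaGGMm=2 aaGGmm=2 aaGgMm=4 aaGgmm=4 aaggMm=2 aaggmm=2
A_ gg M_ hits 6/64; gcd=2; 6÷2/64÷2 = 3/32

P(A_ gg M_) = 3/32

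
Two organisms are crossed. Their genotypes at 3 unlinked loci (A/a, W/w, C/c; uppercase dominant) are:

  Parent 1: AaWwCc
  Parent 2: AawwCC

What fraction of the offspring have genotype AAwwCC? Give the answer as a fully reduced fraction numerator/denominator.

AaWwCc gametes: AWC×1, AWc×1, AwC×1, Awc×1, aWC×1, aWc×1, awC×1, awc×1
AawwCC gametes: AwC×4, awC×4
AaWwCc×AawwCC grid (8·8=64): AAWwCC=4 AAWwCc=4 AAwwCC=4 AAwwCc=4 AaWwCC=8 AaWwCc=8 AawwCC=8 AawwCc=8 aaWwCC=4 aaWwCc=4 aawwCC=4 aawwCc=4
AAwwCC hits 4/64; gcd=4; 4÷4/64÷4 = 1/16

P(AAwwCC) = 1/16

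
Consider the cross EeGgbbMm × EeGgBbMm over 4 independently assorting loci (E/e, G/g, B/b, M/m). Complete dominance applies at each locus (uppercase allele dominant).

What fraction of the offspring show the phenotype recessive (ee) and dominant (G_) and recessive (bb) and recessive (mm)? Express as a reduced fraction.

P(ee G_ bb mm) = 3/128

EeGgbbMm gametes: EGbM×2, EGbm×2, EgbM×2, Egbm×2, eGbM×2, eGbm×2, egbM×2, egbm×2
EeGgBbMm gametes: EGBM×1, EGBm×1, EGbM×1, EGbm×1, EgBM×1, EgBm×1, EgbM×1, Egbm×1, eGBM×1, eGBm×1, eGbM×1, eGbm×1, egBM×1, egBm×1, egbM×1, egbm×1
EeGgbbMm×EeGgBbMm grid (16·16=256): EEGGBbMM=2 EEGGBbMm=4 EEGGBbmm=2 EEGGbbMM=2 EEGGbbMm=4 EEGGbbmm=2 EEGgBbMM=4 EEGgBbMm=8 EEGgBbmm=4 EEGgbbMM=4 EEGgbbMm=8 EEGgbbmm=4 EEggBbMM=2 EEggBbMm=4 EEggBbmm=2 EEggbbMM=2 EEggbbMm=4 EEggbbmm=2 EeGGBbMM=4 EeGGBbMm=8 EeGGBbmm=4 EeGGbbMM=4 EeGGbbMm=8 EeGGbbmm=4 EeGgBbMM=8 EeGgBbMm=16 EeGgBbmm=8 EeGgbbMM=8 EeGgbbMm=16 EeGgbbmm=8 EeggBbMM=4 EeggBbMm=8 EeggBbmm=4 EeggbbMM=4 EeggbbMm=8 Eeggbbmm=4 eeGGBbMM=2 eeGGBbMm=4 eeGGBbmm=2 eeGGbbMM=2 eeGGbbMm=4 eeGGbbmm=2 eeGgBbMM=4 eeGgBbMm=8 eeGgBbmm=4 eeGgbbMM=4 eeGgbbMm=8 eeGgbbmm=4 eeggBbMM=2 eeggBbMm=4 eeggBbmm=2 eeggbbMM=2 eeggbbMm=4 eeggbbmm=2
ee G_ bb mm hits 6/256; gcd=2; 6÷2/256÷2 = 3/128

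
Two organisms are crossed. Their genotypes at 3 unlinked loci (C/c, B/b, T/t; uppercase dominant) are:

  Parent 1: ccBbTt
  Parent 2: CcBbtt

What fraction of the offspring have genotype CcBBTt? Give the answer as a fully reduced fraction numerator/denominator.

ccBbTt gametes: cBT×2, cBt×2, cbT×2, cbt×2
CcBbtt gametes: CBt×2, Cbt×2, cBt×2, cbt×2
ccBbTt×CcBbtt grid (8·8=64): CcBBTt=4 CcBBtt=4 CcBbTt=8 CcBbtt=8 CcbbTt=4 Ccbbtt=4 ccBBTt=4 ccBBtt=4 ccBbTt=8 ccBbtt=8 ccbbTt=4 ccbbtt=4
CcBBTt hits 4/64; gcd=4; 4÷4/64÷4 = 1/16

P(CcBBTt) = 1/16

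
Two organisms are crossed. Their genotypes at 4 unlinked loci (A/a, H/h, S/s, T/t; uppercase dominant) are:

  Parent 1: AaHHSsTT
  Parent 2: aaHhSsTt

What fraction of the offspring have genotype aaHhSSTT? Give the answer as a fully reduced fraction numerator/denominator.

AaHHSsTT gametes: AHST×4, AHsT×4, aHST×4, aHsT×4
aaHhSsTt gametes: aHST×2, aHSt×2, aHsT×2, aHst×2, ahST×2, ahSt×2, ahsT×2, ahst×2
AaHHSsTT×aaHhSsTt grid (16·16=256): AaHHSSTT=8 AaHHSSTt=8 AaHHSsTT=16 AaHHSsTt=16 AaHHssTT=8 AaHHssTt=8 AaHhSSTT=8 AaHhSSTt=8 AaHhSsTT=16 AaHhSsTt=16 AaHhssTT=8 AaHhssTt=8 aaHHSSTT=8 aaHHSSTt=8 aaHHSsTT=16 aaHHSsTt=16 aaHHssTT=8 aaHHssTt=8 aaHhSSTT=8 aaHhSSTt=8 aaHhSsTT=16 aaHhSsTt=16 aaHhssTT=8 aaHhssTt=8
aaHhSSTT hits 8/256; gcd=8; 8÷8/256÷8 = 1/32

P(aaHhSSTT) = 1/32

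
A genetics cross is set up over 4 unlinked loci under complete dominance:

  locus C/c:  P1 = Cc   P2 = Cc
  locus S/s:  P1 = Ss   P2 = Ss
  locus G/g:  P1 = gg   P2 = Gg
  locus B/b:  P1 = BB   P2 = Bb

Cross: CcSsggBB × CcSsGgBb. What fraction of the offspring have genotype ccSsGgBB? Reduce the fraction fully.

CcSsggBB gametes: CSgB×4, CsgB×4, cSgB×4, csgB×4
CcSsGgBb gametes: CSGB×1, CSGb×1, CSgB×1, CSgb×1, CsGB×1, CsGb×1, CsgB×1, Csgb×1, cSGB×1, cSGb×1, cSgB×1, cSgb×1, csGB×1, csGb×1, csgB×1, csgb×1
CcSsggBB×CcSsGgBb grid (16·16=256): CCSSGgBB=4 CCSSGgBb=4 CCSSggBB=4 CCSSggBb=4 CCSsGgBB=8 CCSsGgBb=8 CCSsggBB=8 CCSsggBb=8 CCssGgBB=4 CCssGgBb=4 CCssggBB=4 CCssggBb=4 CcSSGgBB=8 CcSSGgBb=8 CcSSggBB=8 CcSSggBb=8 CcSsGgBB=16 CcSsGgBb=16 CcSsggBB=16 CcSsggBb=16 CcssGgBB=8 CcssGgBb=8 CcssggBB=8 CcssggBb=8 ccSSGgBB=4 ccSSGgBb=4 ccSSggBB=4 ccSSggBb=4 ccSsGgBB=8 ccSsGgBb=8 ccSsggBB=8 ccSsggBb=8 ccssGgBB=4 ccssGgBb=4 ccssggBB=4 ccssggBb=4
ccSsGgBB hits 8/256; gcd=8; 8÷8/256÷8 = 1/32

P(ccSsGgBB) = 1/32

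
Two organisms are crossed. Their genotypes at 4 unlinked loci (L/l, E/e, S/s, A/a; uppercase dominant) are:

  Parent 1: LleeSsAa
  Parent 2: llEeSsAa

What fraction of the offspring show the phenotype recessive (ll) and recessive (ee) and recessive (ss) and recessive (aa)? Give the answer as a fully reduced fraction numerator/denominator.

LleeSsAa gametes: LeSA×2, LeSa×2, LesA×2, Lesa×2, leSA×2, leSa×2, lesA×2, lesa×2
llEeSsAa gametes: lESA×2, lESa×2, lEsA×2, lEsa×2, leSA×2, leSa×2, lesA×2, lesa×2
LleeSsAa×llEeSsAa grid (16·16=256): LlEeSSAA=4 LlEeSSAa=8 LlEeSSaa=4 LlEeSsAA=8 LlEeSsAa=16 LlEeSsaa=8 LlEessAA=4 LlEessAa=8 LlEessaa=4 LleeSSAA=4 LleeSSAa=8 LleeSSaa=4 LleeSsAA=8 LleeSsAa=16 LleeSsaa=8 LleessAA=4 LleessAa=8 Lleessaa=4 llEeSSAA=4 llEeSSAa=8 llEeSSaa=4 llEeSsAA=8 llEeSsAa=16 llEeSsaa=8 llEessAA=4 llEessAa=8 llEessaa=4 lleeSSAA=4 lleeSSAa=8 lleeSSaa=4 lleeSsAA=8 lleeSsAa=16 lleeSsaa=8 lleessAA=4 lleessAa=8 lleessaa=4
ll ee ss aa hits 4/256; gcd=4; 4÷4/256÷4 = 1/64

P(ll ee ss aa) = 1/64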